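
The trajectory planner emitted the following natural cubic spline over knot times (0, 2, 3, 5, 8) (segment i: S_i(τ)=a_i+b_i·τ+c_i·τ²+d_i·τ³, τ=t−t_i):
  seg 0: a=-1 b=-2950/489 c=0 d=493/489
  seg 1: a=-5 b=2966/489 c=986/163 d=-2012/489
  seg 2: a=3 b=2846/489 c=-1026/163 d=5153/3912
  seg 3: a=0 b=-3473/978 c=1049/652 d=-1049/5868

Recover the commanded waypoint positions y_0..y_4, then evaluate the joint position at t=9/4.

y_0 = S_0(0) = a_0 = -1
y_1 = S_1(0) = a_1 = -5
y_2 = S_2(0) = a_2 = 3
y_3 = S_3(0) = a_3 = 0
y_4 = S_3(3) = -1
t_q=9/4 is in segment 1 (τ=1/4); S_1(τ)=-8267/2608

y_0=-1 y_1=-5 y_2=3 y_3=0 y_4=-1
S(9/4) = -8267/2608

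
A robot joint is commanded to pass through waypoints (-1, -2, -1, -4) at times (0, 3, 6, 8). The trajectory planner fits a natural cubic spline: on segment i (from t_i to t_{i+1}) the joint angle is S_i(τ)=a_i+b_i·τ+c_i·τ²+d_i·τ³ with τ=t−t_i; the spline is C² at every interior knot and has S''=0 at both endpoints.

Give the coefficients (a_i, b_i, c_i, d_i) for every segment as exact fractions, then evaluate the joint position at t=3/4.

Δ: Δ0=-1/3, Δ1=1/3, Δ2=-3/2
row 1: diag=12, rhs=4; c'=1/4, d'=1/3
row 2: denom=10−3·1/4=37/4; d'=(-11−3·1/3)/(37/4)=-48/37
back: M2=-48/37
back: M1=1/3−1/4·-48/37=73/111
M: M0=0, M1=73/111, M2=-48/37, M3=0
seg 0: a=-1, c=M0/2=0, d=(M1−M0)/(6·3)=73/1998, b=Δ0−h0·(2M0+M1)/6=-49/74
seg 1: a=-2, c=M1/2=73/222, d=(M2−M1)/(6·3)=-217/1998, b=Δ1−h1·(2M1+M2)/6=12/37
seg 2: a=-1, c=M2/2=-24/37, d=(M3−M2)/(6·2)=4/37, b=Δ2−h2·(2M2+M3)/6=-47/74
t_q=3/4 → seg 0, τ=3/4; S=-1+-49/74·τ+0·τ²+73/1998·τ³=-7015/4736

  seg 0: a=-1 b=-49/74 c=0 d=73/1998
  seg 1: a=-2 b=12/37 c=73/222 d=-217/1998
  seg 2: a=-1 b=-47/74 c=-24/37 d=4/37
S(3/4) = -7015/4736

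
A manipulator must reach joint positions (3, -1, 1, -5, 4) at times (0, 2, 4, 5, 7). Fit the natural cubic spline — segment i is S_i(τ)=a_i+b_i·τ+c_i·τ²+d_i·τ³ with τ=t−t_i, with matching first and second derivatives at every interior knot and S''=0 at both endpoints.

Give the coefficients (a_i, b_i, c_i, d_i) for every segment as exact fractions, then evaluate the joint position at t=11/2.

Δ: Δ0=-2, Δ1=1, Δ2=-6, Δ3=9/2
row 1: diag=8, rhs=18; c'=1/4, d'=9/4
row 2: denom=6−2·1/4=11/2; d'=(-42−2·9/4)/(11/2)=-93/11
row 3: denom=6−1·2/11=64/11; d'=(63−1·-93/11)/(64/11)=393/32
back: M3=393/32
back: M2=-93/11−2/11·393/32=-171/16
back: M1=9/4−1/4·-171/16=315/64
M: M0=0, M1=315/64, M2=-171/16, M3=393/32, M4=0
seg 0: a=3, c=M0/2=0, d=(M1−M0)/(6·2)=105/256, b=Δ0−h0·(2M0+M1)/6=-233/64
seg 1: a=-1, c=M1/2=315/128, d=(M2−M1)/(6·2)=-333/256, b=Δ1−h1·(2M1+M2)/6=41/32
seg 2: a=1, c=M2/2=-171/32, d=(M3−M2)/(6·1)=245/64, b=Δ2−h2·(2M2+M3)/6=-287/64
seg 3: a=-5, c=M3/2=393/64, d=(M4−M3)/(6·2)=-131/128, b=Δ3−h3·(2M3+M4)/6=-59/16
t_q=11/2 → seg 3, τ=1/2; S=-5+-59/16·τ+393/64·τ²+-131/128·τ³=-5567/1024

  seg 0: a=3 b=-233/64 c=0 d=105/256
  seg 1: a=-1 b=41/32 c=315/128 d=-333/256
  seg 2: a=1 b=-287/64 c=-171/32 d=245/64
  seg 3: a=-5 b=-59/16 c=393/64 d=-131/128
S(11/2) = -5567/1024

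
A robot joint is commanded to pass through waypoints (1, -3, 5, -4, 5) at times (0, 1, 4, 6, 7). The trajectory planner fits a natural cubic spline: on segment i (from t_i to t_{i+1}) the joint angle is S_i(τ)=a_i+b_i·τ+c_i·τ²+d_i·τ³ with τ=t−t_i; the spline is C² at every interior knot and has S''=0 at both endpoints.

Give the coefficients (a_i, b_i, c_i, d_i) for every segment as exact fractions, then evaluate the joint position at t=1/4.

  seg 0: a=1 b=-3239/591 c=0 d=875/591
  seg 1: a=-3 b=-614/591 c=875/197 d=-1895/1773
  seg 2: a=5 b=-1919/591 c=-1020/197 d=10759/4728
  seg 3: a=-4 b=3959/1182 c=6679/788 d=-6679/2364
S(1/4) = -4375/12608

Δ: Δ0=-4, Δ1=8/3, Δ2=-9/2, Δ3=9
row 1: diag=8, rhs=40; c'=3/8, d'=5
row 2: denom=10−3·3/8=71/8; d'=(-43−3·5)/(71/8)=-464/71
row 3: denom=6−2·16/71=394/71; d'=(81−2·-464/71)/(394/71)=6679/394
back: M3=6679/394
back: M2=-464/71−16/71·6679/394=-2040/197
back: M1=5−3/8·-2040/197=1750/197
M: M0=0, M1=1750/197, M2=-2040/197, M3=6679/394, M4=0
seg 0: a=1, c=M0/2=0, d=(M1−M0)/(6·1)=875/591, b=Δ0−h0·(2M0+M1)/6=-3239/591
seg 1: a=-3, c=M1/2=875/197, d=(M2−M1)/(6·3)=-1895/1773, b=Δ1−h1·(2M1+M2)/6=-614/591
seg 2: a=5, c=M2/2=-1020/197, d=(M3−M2)/(6·2)=10759/4728, b=Δ2−h2·(2M2+M3)/6=-1919/591
seg 3: a=-4, c=M3/2=6679/788, d=(M4−M3)/(6·1)=-6679/2364, b=Δ3−h3·(2M3+M4)/6=3959/1182
t_q=1/4 → seg 0, τ=1/4; S=1+-3239/591·τ+0·τ²+875/591·τ³=-4375/12608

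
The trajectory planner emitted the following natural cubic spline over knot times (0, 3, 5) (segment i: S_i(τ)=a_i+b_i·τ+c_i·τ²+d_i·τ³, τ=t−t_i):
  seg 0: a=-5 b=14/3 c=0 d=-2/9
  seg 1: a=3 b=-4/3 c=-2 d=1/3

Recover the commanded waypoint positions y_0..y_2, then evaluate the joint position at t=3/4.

y_0 = S_0(0) = a_0 = -5
y_1 = S_1(0) = a_1 = 3
y_2 = S_1(2) = -5
t_q=3/4 is in segment 0 (τ=3/4); S_0(τ)=-51/32

y_0=-5 y_1=3 y_2=-5
S(3/4) = -51/32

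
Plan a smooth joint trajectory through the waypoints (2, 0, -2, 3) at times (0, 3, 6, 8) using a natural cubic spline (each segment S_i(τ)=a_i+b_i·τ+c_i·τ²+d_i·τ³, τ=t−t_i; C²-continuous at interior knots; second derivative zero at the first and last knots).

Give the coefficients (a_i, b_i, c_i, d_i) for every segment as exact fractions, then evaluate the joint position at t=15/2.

Δ: Δ0=-2/3, Δ1=-2/3, Δ2=5/2
row 1: diag=12, rhs=0; c'=1/4, d'=0
row 2: denom=10−3·1/4=37/4; d'=(19−3·0)/(37/4)=76/37
back: M2=76/37
back: M1=0−1/4·76/37=-19/37
M: M0=0, M1=-19/37, M2=76/37, M3=0
seg 0: a=2, c=M0/2=0, d=(M1−M0)/(6·3)=-19/666, b=Δ0−h0·(2M0+M1)/6=-91/222
seg 1: a=0, c=M1/2=-19/74, d=(M2−M1)/(6·3)=95/666, b=Δ1−h1·(2M1+M2)/6=-131/111
seg 2: a=-2, c=M2/2=38/37, d=(M3−M2)/(6·2)=-19/111, b=Δ2−h2·(2M2+M3)/6=251/222
t_q=15/2 → seg 2, τ=3/2; S=-2+251/222·τ+38/37·τ²+-19/111·τ³=423/296

  seg 0: a=2 b=-91/222 c=0 d=-19/666
  seg 1: a=0 b=-131/111 c=-19/74 d=95/666
  seg 2: a=-2 b=251/222 c=38/37 d=-19/111
S(15/2) = 423/296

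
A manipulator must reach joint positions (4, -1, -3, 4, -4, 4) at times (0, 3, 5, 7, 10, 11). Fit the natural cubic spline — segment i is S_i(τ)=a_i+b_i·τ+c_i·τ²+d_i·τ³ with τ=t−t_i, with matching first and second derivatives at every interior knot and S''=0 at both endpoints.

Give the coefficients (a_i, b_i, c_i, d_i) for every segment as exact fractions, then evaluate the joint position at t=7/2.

Δ: Δ0=-5/3, Δ1=-1, Δ2=7/2, Δ3=-8/3, Δ4=8
row 1: diag=10, rhs=4; c'=1/5, d'=2/5
row 2: denom=8−2·1/5=38/5; d'=(27−2·2/5)/(38/5)=131/38
row 3: denom=10−2·5/19=180/19; d'=(-37−2·131/38)/(180/19)=-139/30
row 4: denom=8−3·19/60=141/20; d'=(64−3·-139/30)/(141/20)=1558/141
back: M4=1558/141
back: M3=-139/30−19/60·1558/141=-3440/423
back: M2=131/38−5/19·-3440/423=4727/846
back: M1=2/5−1/5·4727/846=-607/846
M: M0=0, M1=-607/846, M2=4727/846, M3=-3440/423, M4=1558/141, M5=0
seg 0: a=4, c=M0/2=0, d=(M1−M0)/(6·3)=-607/15228, b=Δ0−h0·(2M0+M1)/6=-2213/1692
seg 1: a=-1, c=M1/2=-607/1692, d=(M2−M1)/(6·2)=889/1692, b=Δ1−h1·(2M1+M2)/6=-2017/846
seg 2: a=-3, c=M2/2=4727/1692, d=(M3−M2)/(6·2)=-3869/3384, b=Δ2−h2·(2M2+M3)/6=701/282
seg 3: a=4, c=M3/2=-1720/423, d=(M4−M3)/(6·3)=4057/3807, b=Δ3−h3·(2M3+M4)/6=-25/423
seg 4: a=-4, c=M4/2=779/141, d=(M5−M4)/(6·1)=-779/423, b=Δ4−h4·(2M4+M5)/6=1826/423
t_q=7/2 → seg 1, τ=1/2; S=-1+-2017/846·τ+-607/1692·τ²+889/1692·τ³=-3333/1504

  seg 0: a=4 b=-2213/1692 c=0 d=-607/15228
  seg 1: a=-1 b=-2017/846 c=-607/1692 d=889/1692
  seg 2: a=-3 b=701/282 c=4727/1692 d=-3869/3384
  seg 3: a=4 b=-25/423 c=-1720/423 d=4057/3807
  seg 4: a=-4 b=1826/423 c=779/141 d=-779/423
S(7/2) = -3333/1504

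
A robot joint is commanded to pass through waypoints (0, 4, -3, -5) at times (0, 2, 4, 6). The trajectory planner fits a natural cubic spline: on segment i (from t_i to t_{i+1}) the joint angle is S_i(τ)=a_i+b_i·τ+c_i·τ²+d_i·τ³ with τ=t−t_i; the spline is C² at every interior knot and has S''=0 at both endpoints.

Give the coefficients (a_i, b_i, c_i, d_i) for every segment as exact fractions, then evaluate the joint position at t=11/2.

  seg 0: a=0 b=109/30 c=0 d=-49/120
  seg 1: a=4 b=-19/15 c=-49/20 d=2/3
  seg 2: a=-3 b=-46/15 c=31/20 d=-31/120
S(11/2) = -319/64

Δ: Δ0=2, Δ1=-7/2, Δ2=-1
row 1: diag=8, rhs=-33; c'=1/4, d'=-33/8
row 2: denom=8−2·1/4=15/2; d'=(15−2·-33/8)/(15/2)=31/10
back: M2=31/10
back: M1=-33/8−1/4·31/10=-49/10
M: M0=0, M1=-49/10, M2=31/10, M3=0
seg 0: a=0, c=M0/2=0, d=(M1−M0)/(6·2)=-49/120, b=Δ0−h0·(2M0+M1)/6=109/30
seg 1: a=4, c=M1/2=-49/20, d=(M2−M1)/(6·2)=2/3, b=Δ1−h1·(2M1+M2)/6=-19/15
seg 2: a=-3, c=M2/2=31/20, d=(M3−M2)/(6·2)=-31/120, b=Δ2−h2·(2M2+M3)/6=-46/15
t_q=11/2 → seg 2, τ=3/2; S=-3+-46/15·τ+31/20·τ²+-31/120·τ³=-319/64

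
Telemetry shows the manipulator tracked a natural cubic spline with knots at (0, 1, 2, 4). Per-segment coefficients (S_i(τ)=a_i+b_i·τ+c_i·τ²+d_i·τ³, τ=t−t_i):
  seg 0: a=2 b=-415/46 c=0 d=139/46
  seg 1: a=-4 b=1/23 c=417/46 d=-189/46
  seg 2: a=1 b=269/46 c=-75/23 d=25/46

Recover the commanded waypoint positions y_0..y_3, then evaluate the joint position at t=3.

y_0 = S_0(0) = a_0 = 2
y_1 = S_1(0) = a_1 = -4
y_2 = S_2(0) = a_2 = 1
y_3 = S_2(2) = 4
t_q=3 is in segment 2 (τ=1); S_2(τ)=95/23

y_0=2 y_1=-4 y_2=1 y_3=4
S(3) = 95/23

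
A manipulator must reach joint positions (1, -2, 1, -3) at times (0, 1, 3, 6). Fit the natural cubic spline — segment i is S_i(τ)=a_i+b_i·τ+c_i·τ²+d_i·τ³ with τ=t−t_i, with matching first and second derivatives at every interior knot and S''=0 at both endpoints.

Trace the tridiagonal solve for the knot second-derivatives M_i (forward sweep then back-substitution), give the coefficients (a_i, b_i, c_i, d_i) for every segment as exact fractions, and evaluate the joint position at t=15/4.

  seg 0: a=1 b=-82/21 c=0 d=19/21
  seg 1: a=-2 b=-25/21 c=19/7 d=-115/168
  seg 2: a=1 b=61/42 c=-39/28 d=13/84
S(15/4) = 351/256

Δ: Δ0=-3, Δ1=3/2, Δ2=-4/3
row 1: diag=6, rhs=27; c'=1/3, d'=9/2
row 2: denom=10−2·1/3=28/3; d'=(-17−2·9/2)/(28/3)=-39/14
back: M2=-39/14
back: M1=9/2−1/3·-39/14=38/7
M: M0=0, M1=38/7, M2=-39/14, M3=0
seg 0: a=1, c=M0/2=0, d=(M1−M0)/(6·1)=19/21, b=Δ0−h0·(2M0+M1)/6=-82/21
seg 1: a=-2, c=M1/2=19/7, d=(M2−M1)/(6·2)=-115/168, b=Δ1−h1·(2M1+M2)/6=-25/21
seg 2: a=1, c=M2/2=-39/28, d=(M3−M2)/(6·3)=13/84, b=Δ2−h2·(2M2+M3)/6=61/42
t_q=15/4 → seg 2, τ=3/4; S=1+61/42·τ+-39/28·τ²+13/84·τ³=351/256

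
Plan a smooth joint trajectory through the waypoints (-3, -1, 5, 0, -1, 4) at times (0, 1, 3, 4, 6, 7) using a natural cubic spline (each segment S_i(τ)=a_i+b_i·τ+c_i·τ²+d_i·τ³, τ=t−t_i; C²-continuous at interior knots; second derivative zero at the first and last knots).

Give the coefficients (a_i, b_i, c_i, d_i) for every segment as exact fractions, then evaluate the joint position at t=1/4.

Δ: Δ0=2, Δ1=3, Δ2=-5, Δ3=-1/2, Δ4=5
row 1: diag=6, rhs=6; c'=1/3, d'=1
row 2: denom=6−2·1/3=16/3; d'=(-48−2·1)/(16/3)=-75/8
row 3: denom=6−1·3/16=93/16; d'=(27−1·-75/8)/(93/16)=194/31
row 4: denom=6−2·32/93=494/93; d'=(33−2·194/31)/(494/93)=1905/494
back: M4=1905/494
back: M3=194/31−32/93·1905/494=1218/247
back: M2=-75/8−3/16·1218/247=-2544/247
back: M1=1−1/3·-2544/247=1095/247
M: M0=0, M1=1095/247, M2=-2544/247, M3=1218/247, M4=1905/494, M5=0
seg 0: a=-3, c=M0/2=0, d=(M1−M0)/(6·1)=365/494, b=Δ0−h0·(2M0+M1)/6=623/494
seg 1: a=-1, c=M1/2=1095/494, d=(M2−M1)/(6·2)=-1213/988, b=Δ1−h1·(2M1+M2)/6=859/247
seg 2: a=5, c=M2/2=-1272/247, d=(M3−M2)/(6·1)=33/13, b=Δ2−h2·(2M2+M3)/6=-590/247
seg 3: a=0, c=M3/2=609/247, d=(M4−M3)/(6·2)=-177/1976, b=Δ3−h3·(2M3+M4)/6=-1253/247
seg 4: a=-1, c=M4/2=1905/988, d=(M5−M4)/(6·1)=-635/988, b=Δ4−h4·(2M4+M5)/6=1835/494
t_q=1/4 → seg 0, τ=1/4; S=-3+623/494·τ+0·τ²+365/494·τ³=-84515/31616

  seg 0: a=-3 b=623/494 c=0 d=365/494
  seg 1: a=-1 b=859/247 c=1095/494 d=-1213/988
  seg 2: a=5 b=-590/247 c=-1272/247 d=33/13
  seg 3: a=0 b=-1253/247 c=609/247 d=-177/1976
  seg 4: a=-1 b=1835/494 c=1905/988 d=-635/988
S(1/4) = -84515/31616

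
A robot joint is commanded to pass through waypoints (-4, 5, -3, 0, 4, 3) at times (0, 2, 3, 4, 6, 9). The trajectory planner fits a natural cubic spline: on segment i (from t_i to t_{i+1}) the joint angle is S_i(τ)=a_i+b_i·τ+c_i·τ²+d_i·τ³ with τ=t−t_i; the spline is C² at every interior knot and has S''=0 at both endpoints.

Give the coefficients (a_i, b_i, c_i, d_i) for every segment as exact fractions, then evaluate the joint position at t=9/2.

  seg 0: a=-4 b=9089/921 c=0 d=-9889/7368
  seg 1: a=5 b=-11489/1842 c=-9889/1228 d=23173/3684
  seg 2: a=-3 b=-12793/3684 c=3321/307 d=-16007/3684
  seg 3: a=0 b=9445/1842 c=-2723/1228 d=301/921
  seg 4: a=4 b=331/1842 c=-315/1228 d=35/1228
S(9/2) = 10071/4912

Δ: Δ0=9/2, Δ1=-8, Δ2=3, Δ3=2, Δ4=-1/3
row 1: diag=6, rhs=-75; c'=1/6, d'=-25/2
row 2: denom=4−1·1/6=23/6; d'=(66−1·-25/2)/(23/6)=471/23
row 3: denom=6−1·6/23=132/23; d'=(-6−1·471/23)/(132/23)=-203/44
row 4: denom=10−2·23/66=307/33; d'=(-14−2·-203/44)/(307/33)=-315/614
back: M4=-315/614
back: M3=-203/44−23/66·-315/614=-2723/614
back: M2=471/23−6/23·-2723/614=6642/307
back: M1=-25/2−1/6·6642/307=-9889/614
M: M0=0, M1=-9889/614, M2=6642/307, M3=-2723/614, M4=-315/614, M5=0
seg 0: a=-4, c=M0/2=0, d=(M1−M0)/(6·2)=-9889/7368, b=Δ0−h0·(2M0+M1)/6=9089/921
seg 1: a=5, c=M1/2=-9889/1228, d=(M2−M1)/(6·1)=23173/3684, b=Δ1−h1·(2M1+M2)/6=-11489/1842
seg 2: a=-3, c=M2/2=3321/307, d=(M3−M2)/(6·1)=-16007/3684, b=Δ2−h2·(2M2+M3)/6=-12793/3684
seg 3: a=0, c=M3/2=-2723/1228, d=(M4−M3)/(6·2)=301/921, b=Δ3−h3·(2M3+M4)/6=9445/1842
seg 4: a=4, c=M4/2=-315/1228, d=(M5−M4)/(6·3)=35/1228, b=Δ4−h4·(2M4+M5)/6=331/1842
t_q=9/2 → seg 3, τ=1/2; S=0+9445/1842·τ+-2723/1228·τ²+301/921·τ³=10071/4912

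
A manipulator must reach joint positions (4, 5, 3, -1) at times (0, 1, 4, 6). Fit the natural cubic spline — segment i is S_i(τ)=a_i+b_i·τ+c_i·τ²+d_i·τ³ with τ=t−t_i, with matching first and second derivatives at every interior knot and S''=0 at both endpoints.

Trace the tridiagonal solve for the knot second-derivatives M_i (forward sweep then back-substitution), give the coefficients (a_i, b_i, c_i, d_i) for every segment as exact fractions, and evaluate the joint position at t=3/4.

  seg 0: a=4 b=251/213 c=0 d=-38/213
  seg 1: a=5 b=137/213 c=-38/71 d=7/213
  seg 2: a=3 b=-358/213 c=-17/71 d=17/426
S(3/4) = 10925/2272

Δ: Δ0=1, Δ1=-2/3, Δ2=-2
row 1: diag=8, rhs=-10; c'=3/8, d'=-5/4
row 2: denom=10−3·3/8=71/8; d'=(-8−3·-5/4)/(71/8)=-34/71
back: M2=-34/71
back: M1=-5/4−3/8·-34/71=-76/71
M: M0=0, M1=-76/71, M2=-34/71, M3=0
seg 0: a=4, c=M0/2=0, d=(M1−M0)/(6·1)=-38/213, b=Δ0−h0·(2M0+M1)/6=251/213
seg 1: a=5, c=M1/2=-38/71, d=(M2−M1)/(6·3)=7/213, b=Δ1−h1·(2M1+M2)/6=137/213
seg 2: a=3, c=M2/2=-17/71, d=(M3−M2)/(6·2)=17/426, b=Δ2−h2·(2M2+M3)/6=-358/213
t_q=3/4 → seg 0, τ=3/4; S=4+251/213·τ+0·τ²+-38/213·τ³=10925/2272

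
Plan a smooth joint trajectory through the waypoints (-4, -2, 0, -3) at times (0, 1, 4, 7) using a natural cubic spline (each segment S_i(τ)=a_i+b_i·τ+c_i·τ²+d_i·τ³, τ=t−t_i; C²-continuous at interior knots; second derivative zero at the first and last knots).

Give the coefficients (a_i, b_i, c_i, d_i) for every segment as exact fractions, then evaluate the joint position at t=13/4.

Δ: Δ0=2, Δ1=2/3, Δ2=-1
row 1: diag=8, rhs=-8; c'=3/8, d'=-1
row 2: denom=12−3·3/8=87/8; d'=(-10−3·-1)/(87/8)=-56/87
back: M2=-56/87
back: M1=-1−3/8·-56/87=-22/29
M: M0=0, M1=-22/29, M2=-56/87, M3=0
seg 0: a=-4, c=M0/2=0, d=(M1−M0)/(6·1)=-11/87, b=Δ0−h0·(2M0+M1)/6=185/87
seg 1: a=-2, c=M1/2=-11/29, d=(M2−M1)/(6·3)=5/783, b=Δ1−h1·(2M1+M2)/6=152/87
seg 2: a=0, c=M2/2=-28/87, d=(M3−M2)/(6·3)=28/783, b=Δ2−h2·(2M2+M3)/6=-31/87
t_q=13/4 → seg 1, τ=9/4; S=-2+152/87·τ+-11/29·τ²+5/783·τ³=155/1856

  seg 0: a=-4 b=185/87 c=0 d=-11/87
  seg 1: a=-2 b=152/87 c=-11/29 d=5/783
  seg 2: a=0 b=-31/87 c=-28/87 d=28/783
S(13/4) = 155/1856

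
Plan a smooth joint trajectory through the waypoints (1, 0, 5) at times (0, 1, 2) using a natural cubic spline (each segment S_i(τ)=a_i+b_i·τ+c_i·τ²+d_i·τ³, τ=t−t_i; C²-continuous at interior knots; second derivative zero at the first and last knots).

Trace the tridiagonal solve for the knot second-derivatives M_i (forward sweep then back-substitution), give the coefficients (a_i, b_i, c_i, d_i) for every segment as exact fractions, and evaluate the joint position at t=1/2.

  seg 0: a=1 b=-5/2 c=0 d=3/2
  seg 1: a=0 b=2 c=9/2 d=-3/2
S(1/2) = -1/16

Δ: Δ0=-1, Δ1=5
row 1: diag=4, rhs=36; c'=1/4, d'=9
back: M1=9
M: M0=0, M1=9, M2=0
seg 0: a=1, c=M0/2=0, d=(M1−M0)/(6·1)=3/2, b=Δ0−h0·(2M0+M1)/6=-5/2
seg 1: a=0, c=M1/2=9/2, d=(M2−M1)/(6·1)=-3/2, b=Δ1−h1·(2M1+M2)/6=2
t_q=1/2 → seg 0, τ=1/2; S=1+-5/2·τ+0·τ²+3/2·τ³=-1/16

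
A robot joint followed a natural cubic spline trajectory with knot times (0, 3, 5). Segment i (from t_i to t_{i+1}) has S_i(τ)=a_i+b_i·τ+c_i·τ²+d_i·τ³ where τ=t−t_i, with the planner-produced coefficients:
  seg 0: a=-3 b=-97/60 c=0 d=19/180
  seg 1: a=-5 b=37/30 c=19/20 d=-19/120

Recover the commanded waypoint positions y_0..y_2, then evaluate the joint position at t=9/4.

y_0=-3 y_1=-5 y_2=0
S(9/4) = -6957/1280

y_0 = S_0(0) = a_0 = -3
y_1 = S_1(0) = a_1 = -5
y_2 = S_1(2) = 0
t_q=9/4 is in segment 0 (τ=9/4); S_0(τ)=-6957/1280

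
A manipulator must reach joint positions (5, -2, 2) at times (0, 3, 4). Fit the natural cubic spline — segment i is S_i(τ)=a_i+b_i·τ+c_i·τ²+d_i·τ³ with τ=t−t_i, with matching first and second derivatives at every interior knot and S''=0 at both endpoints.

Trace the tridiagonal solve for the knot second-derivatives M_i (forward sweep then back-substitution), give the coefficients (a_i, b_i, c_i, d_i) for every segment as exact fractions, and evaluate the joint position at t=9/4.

Δ: Δ0=-7/3, Δ1=4
row 1: diag=8, rhs=38; c'=1/8, d'=19/4
back: M1=19/4
M: M0=0, M1=19/4, M2=0
seg 0: a=5, c=M0/2=0, d=(M1−M0)/(6·3)=19/72, b=Δ0−h0·(2M0+M1)/6=-113/24
seg 1: a=-2, c=M1/2=19/8, d=(M2−M1)/(6·1)=-19/24, b=Δ1−h1·(2M1+M2)/6=29/12
t_q=9/4 → seg 0, τ=9/4; S=5+-113/24·τ+0·τ²+19/72·τ³=-1325/512

  seg 0: a=5 b=-113/24 c=0 d=19/72
  seg 1: a=-2 b=29/12 c=19/8 d=-19/24
S(9/4) = -1325/512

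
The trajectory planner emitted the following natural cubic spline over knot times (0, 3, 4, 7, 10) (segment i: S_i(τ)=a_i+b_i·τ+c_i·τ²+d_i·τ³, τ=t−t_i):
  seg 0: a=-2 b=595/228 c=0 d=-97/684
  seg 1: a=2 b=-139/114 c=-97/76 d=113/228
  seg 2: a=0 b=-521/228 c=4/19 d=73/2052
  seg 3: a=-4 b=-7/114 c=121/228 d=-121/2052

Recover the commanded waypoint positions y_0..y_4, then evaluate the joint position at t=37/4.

y_0 = S_0(0) = a_0 = -2
y_1 = S_1(0) = a_1 = 2
y_2 = S_2(0) = a_2 = 0
y_3 = S_3(0) = a_3 = -4
y_4 = S_3(3) = -1
t_q=37/4 is in segment 3 (τ=9/4); S_3(τ)=-10327/4864

y_0=-2 y_1=2 y_2=0 y_3=-4 y_4=-1
S(37/4) = -10327/4864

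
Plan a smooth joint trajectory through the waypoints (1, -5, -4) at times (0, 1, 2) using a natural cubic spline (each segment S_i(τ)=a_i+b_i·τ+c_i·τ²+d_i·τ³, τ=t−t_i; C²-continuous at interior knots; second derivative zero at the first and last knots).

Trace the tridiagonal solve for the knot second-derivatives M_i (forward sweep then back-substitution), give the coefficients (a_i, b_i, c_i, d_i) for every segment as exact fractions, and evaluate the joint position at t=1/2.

Δ: Δ0=-6, Δ1=1
row 1: diag=4, rhs=42; c'=1/4, d'=21/2
back: M1=21/2
M: M0=0, M1=21/2, M2=0
seg 0: a=1, c=M0/2=0, d=(M1−M0)/(6·1)=7/4, b=Δ0−h0·(2M0+M1)/6=-31/4
seg 1: a=-5, c=M1/2=21/4, d=(M2−M1)/(6·1)=-7/4, b=Δ1−h1·(2M1+M2)/6=-5/2
t_q=1/2 → seg 0, τ=1/2; S=1+-31/4·τ+0·τ²+7/4·τ³=-85/32

  seg 0: a=1 b=-31/4 c=0 d=7/4
  seg 1: a=-5 b=-5/2 c=21/4 d=-7/4
S(1/2) = -85/32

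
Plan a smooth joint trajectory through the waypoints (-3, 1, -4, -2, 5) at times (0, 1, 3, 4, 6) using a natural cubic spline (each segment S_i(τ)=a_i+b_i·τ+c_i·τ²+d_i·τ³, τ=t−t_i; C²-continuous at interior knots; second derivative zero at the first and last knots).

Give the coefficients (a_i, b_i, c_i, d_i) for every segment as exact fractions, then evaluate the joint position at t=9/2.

  seg 0: a=-3 b=2045/372 c=0 d=-557/372
  seg 1: a=1 b=187/186 c=-557/124 d=1019/744
  seg 2: a=-4 b=-49/93 c=231/62 d=-223/186
  seg 3: a=-2 b=619/186 c=4/31 d=-2/93
S(9/2) = -19/62

Δ: Δ0=4, Δ1=-5/2, Δ2=2, Δ3=7/2
row 1: diag=6, rhs=-39; c'=1/3, d'=-13/2
row 2: denom=6−2·1/3=16/3; d'=(27−2·-13/2)/(16/3)=15/2
row 3: denom=6−1·3/16=93/16; d'=(9−1·15/2)/(93/16)=8/31
back: M3=8/31
back: M2=15/2−3/16·8/31=231/31
back: M1=-13/2−1/3·231/31=-557/62
M: M0=0, M1=-557/62, M2=231/31, M3=8/31, M4=0
seg 0: a=-3, c=M0/2=0, d=(M1−M0)/(6·1)=-557/372, b=Δ0−h0·(2M0+M1)/6=2045/372
seg 1: a=1, c=M1/2=-557/124, d=(M2−M1)/(6·2)=1019/744, b=Δ1−h1·(2M1+M2)/6=187/186
seg 2: a=-4, c=M2/2=231/62, d=(M3−M2)/(6·1)=-223/186, b=Δ2−h2·(2M2+M3)/6=-49/93
seg 3: a=-2, c=M3/2=4/31, d=(M4−M3)/(6·2)=-2/93, b=Δ3−h3·(2M3+M4)/6=619/186
t_q=9/2 → seg 3, τ=1/2; S=-2+619/186·τ+4/31·τ²+-2/93·τ³=-19/62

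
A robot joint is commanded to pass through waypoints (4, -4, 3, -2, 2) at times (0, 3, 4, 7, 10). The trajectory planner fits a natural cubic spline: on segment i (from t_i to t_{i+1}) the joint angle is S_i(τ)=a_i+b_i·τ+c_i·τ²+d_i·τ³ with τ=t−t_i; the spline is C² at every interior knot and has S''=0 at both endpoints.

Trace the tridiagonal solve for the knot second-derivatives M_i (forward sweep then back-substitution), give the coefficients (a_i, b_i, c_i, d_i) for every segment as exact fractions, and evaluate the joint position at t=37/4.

  seg 0: a=4 b=-781/114 c=0 d=53/114
  seg 1: a=-4 b=325/57 c=159/38 d=-329/114
  seg 2: a=3 b=617/114 c=-85/19 d=241/342
  seg 3: a=-2 b=-137/57 c=71/38 d=-71/342
S(37/4) = -763/2432

Δ: Δ0=-8/3, Δ1=7, Δ2=-5/3, Δ3=4/3
row 1: diag=8, rhs=58; c'=1/8, d'=29/4
row 2: denom=8−1·1/8=63/8; d'=(-52−1·29/4)/(63/8)=-158/21
row 3: denom=12−3·8/21=76/7; d'=(18−3·-158/21)/(76/7)=71/19
back: M3=71/19
back: M2=-158/21−8/21·71/19=-170/19
back: M1=29/4−1/8·-170/19=159/19
M: M0=0, M1=159/19, M2=-170/19, M3=71/19, M4=0
seg 0: a=4, c=M0/2=0, d=(M1−M0)/(6·3)=53/114, b=Δ0−h0·(2M0+M1)/6=-781/114
seg 1: a=-4, c=M1/2=159/38, d=(M2−M1)/(6·1)=-329/114, b=Δ1−h1·(2M1+M2)/6=325/57
seg 2: a=3, c=M2/2=-85/19, d=(M3−M2)/(6·3)=241/342, b=Δ2−h2·(2M2+M3)/6=617/114
seg 3: a=-2, c=M3/2=71/38, d=(M4−M3)/(6·3)=-71/342, b=Δ3−h3·(2M3+M4)/6=-137/57
t_q=37/4 → seg 3, τ=9/4; S=-2+-137/57·τ+71/38·τ²+-71/342·τ³=-763/2432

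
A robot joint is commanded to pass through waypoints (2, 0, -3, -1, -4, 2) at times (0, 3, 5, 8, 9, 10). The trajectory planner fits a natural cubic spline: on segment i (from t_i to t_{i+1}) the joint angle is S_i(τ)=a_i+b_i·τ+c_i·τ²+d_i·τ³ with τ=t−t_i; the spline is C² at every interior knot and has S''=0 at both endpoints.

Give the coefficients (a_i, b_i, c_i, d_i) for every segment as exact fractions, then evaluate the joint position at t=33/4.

  seg 0: a=2 b=-115/1308 c=0 d=-757/11772
  seg 1: a=0 b=-1193/654 c=-757/1308 d=323/872
  seg 2: a=-3 b=100/327 c=1075/654 d=-2989/5886
  seg 3: a=-1 b=-2317/654 c=-319/109 d=2269/654
  seg 4: a=-4 b=331/327 c=1631/218 d=-1631/654
S(33/4) = -28105/13952

Δ: Δ0=-2/3, Δ1=-3/2, Δ2=2/3, Δ3=-3, Δ4=6
row 1: diag=10, rhs=-5; c'=1/5, d'=-1/2
row 2: denom=10−2·1/5=48/5; d'=(13−2·-1/2)/(48/5)=35/24
row 3: denom=8−3·5/16=113/16; d'=(-22−3·35/24)/(113/16)=-422/113
row 4: denom=4−1·16/113=436/113; d'=(54−1·-422/113)/(436/113)=1631/109
back: M4=1631/109
back: M3=-422/113−16/113·1631/109=-638/109
back: M2=35/24−5/16·-638/109=1075/327
back: M1=-1/2−1/5·1075/327=-757/654
M: M0=0, M1=-757/654, M2=1075/327, M3=-638/109, M4=1631/109, M5=0
seg 0: a=2, c=M0/2=0, d=(M1−M0)/(6·3)=-757/11772, b=Δ0−h0·(2M0+M1)/6=-115/1308
seg 1: a=0, c=M1/2=-757/1308, d=(M2−M1)/(6·2)=323/872, b=Δ1−h1·(2M1+M2)/6=-1193/654
seg 2: a=-3, c=M2/2=1075/654, d=(M3−M2)/(6·3)=-2989/5886, b=Δ2−h2·(2M2+M3)/6=100/327
seg 3: a=-1, c=M3/2=-319/109, d=(M4−M3)/(6·1)=2269/654, b=Δ3−h3·(2M3+M4)/6=-2317/654
seg 4: a=-4, c=M4/2=1631/218, d=(M5−M4)/(6·1)=-1631/654, b=Δ4−h4·(2M4+M5)/6=331/327
t_q=33/4 → seg 3, τ=1/4; S=-1+-2317/654·τ+-319/109·τ²+2269/654·τ³=-28105/13952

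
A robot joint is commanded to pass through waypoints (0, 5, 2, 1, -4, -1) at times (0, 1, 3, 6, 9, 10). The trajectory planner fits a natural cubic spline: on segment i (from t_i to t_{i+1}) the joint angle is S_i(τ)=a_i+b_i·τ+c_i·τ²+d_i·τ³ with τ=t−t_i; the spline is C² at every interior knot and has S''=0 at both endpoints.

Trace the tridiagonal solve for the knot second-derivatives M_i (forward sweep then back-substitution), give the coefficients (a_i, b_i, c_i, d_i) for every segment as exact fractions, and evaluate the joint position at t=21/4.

  seg 0: a=0 b=4623/740 c=0 d=-923/740
  seg 1: a=5 b=927/370 c=-2769/740 d=1287/1480
  seg 2: a=2 b=-75/37 c=273/185 d=-41/135
  seg 3: a=1 b=-254/185 c=-698/555 d=1931/4995
  seg 4: a=-4 b=281/185 c=411/185 d=-137/185
S(21/4) = 17173/11840

Δ: Δ0=5, Δ1=-3/2, Δ2=-1/3, Δ3=-5/3, Δ4=3
row 1: diag=6, rhs=-39; c'=1/3, d'=-13/2
row 2: denom=10−2·1/3=28/3; d'=(7−2·-13/2)/(28/3)=15/7
row 3: denom=12−3·9/28=309/28; d'=(-8−3·15/7)/(309/28)=-404/309
row 4: denom=8−3·28/103=740/103; d'=(28−3·-404/309)/(740/103)=822/185
back: M4=822/185
back: M3=-404/309−28/103·822/185=-1396/555
back: M2=15/7−9/28·-1396/555=546/185
back: M1=-13/2−1/3·546/185=-2769/370
M: M0=0, M1=-2769/370, M2=546/185, M3=-1396/555, M4=822/185, M5=0
seg 0: a=0, c=M0/2=0, d=(M1−M0)/(6·1)=-923/740, b=Δ0−h0·(2M0+M1)/6=4623/740
seg 1: a=5, c=M1/2=-2769/740, d=(M2−M1)/(6·2)=1287/1480, b=Δ1−h1·(2M1+M2)/6=927/370
seg 2: a=2, c=M2/2=273/185, d=(M3−M2)/(6·3)=-41/135, b=Δ2−h2·(2M2+M3)/6=-75/37
seg 3: a=1, c=M3/2=-698/555, d=(M4−M3)/(6·3)=1931/4995, b=Δ3−h3·(2M3+M4)/6=-254/185
seg 4: a=-4, c=M4/2=411/185, d=(M5−M4)/(6·1)=-137/185, b=Δ4−h4·(2M4+M5)/6=281/185
t_q=21/4 → seg 2, τ=9/4; S=2+-75/37·τ+273/185·τ²+-41/135·τ³=17173/11840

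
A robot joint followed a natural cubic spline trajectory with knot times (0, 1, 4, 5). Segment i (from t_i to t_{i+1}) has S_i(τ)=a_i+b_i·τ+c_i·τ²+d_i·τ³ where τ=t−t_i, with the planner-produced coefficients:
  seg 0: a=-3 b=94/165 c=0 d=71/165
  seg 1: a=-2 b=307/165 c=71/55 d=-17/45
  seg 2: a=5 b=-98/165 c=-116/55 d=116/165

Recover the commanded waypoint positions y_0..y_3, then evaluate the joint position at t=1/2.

y_0=-3 y_1=-2 y_2=5 y_3=3
S(1/2) = -1171/440

y_0 = S_0(0) = a_0 = -3
y_1 = S_1(0) = a_1 = -2
y_2 = S_2(0) = a_2 = 5
y_3 = S_2(1) = 3
t_q=1/2 is in segment 0 (τ=1/2); S_0(τ)=-1171/440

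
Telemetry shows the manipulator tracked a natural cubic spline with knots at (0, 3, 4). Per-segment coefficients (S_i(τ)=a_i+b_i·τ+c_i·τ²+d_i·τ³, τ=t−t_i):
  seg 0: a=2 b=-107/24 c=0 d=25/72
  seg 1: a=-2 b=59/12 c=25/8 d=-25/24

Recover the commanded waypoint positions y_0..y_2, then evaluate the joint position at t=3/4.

y_0 = S_0(0) = a_0 = 2
y_1 = S_1(0) = a_1 = -2
y_2 = S_1(1) = 5
t_q=3/4 is in segment 0 (τ=3/4); S_0(τ)=-613/512

y_0=2 y_1=-2 y_2=5
S(3/4) = -613/512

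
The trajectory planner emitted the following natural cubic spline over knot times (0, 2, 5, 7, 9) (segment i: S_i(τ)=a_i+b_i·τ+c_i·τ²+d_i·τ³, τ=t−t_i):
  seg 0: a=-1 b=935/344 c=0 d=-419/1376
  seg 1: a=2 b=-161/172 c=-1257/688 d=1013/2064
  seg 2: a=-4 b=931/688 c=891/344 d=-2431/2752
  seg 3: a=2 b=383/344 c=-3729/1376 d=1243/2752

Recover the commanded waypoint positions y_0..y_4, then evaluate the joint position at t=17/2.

y_0=-1 y_1=2 y_2=-4 y_3=2 y_4=-3
S(17/2) = -19883/22016

y_0 = S_0(0) = a_0 = -1
y_1 = S_1(0) = a_1 = 2
y_2 = S_2(0) = a_2 = -4
y_3 = S_3(0) = a_3 = 2
y_4 = S_3(2) = -3
t_q=17/2 is in segment 3 (τ=3/2); S_3(τ)=-19883/22016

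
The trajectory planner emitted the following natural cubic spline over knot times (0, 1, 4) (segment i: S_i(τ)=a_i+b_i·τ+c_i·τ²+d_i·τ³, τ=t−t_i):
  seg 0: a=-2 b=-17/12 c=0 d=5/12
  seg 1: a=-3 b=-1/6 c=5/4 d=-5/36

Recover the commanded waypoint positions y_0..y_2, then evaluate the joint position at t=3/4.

y_0 = S_0(0) = a_0 = -2
y_1 = S_1(0) = a_1 = -3
y_2 = S_1(3) = 4
t_q=3/4 is in segment 0 (τ=3/4); S_0(τ)=-739/256

y_0=-2 y_1=-3 y_2=4
S(3/4) = -739/256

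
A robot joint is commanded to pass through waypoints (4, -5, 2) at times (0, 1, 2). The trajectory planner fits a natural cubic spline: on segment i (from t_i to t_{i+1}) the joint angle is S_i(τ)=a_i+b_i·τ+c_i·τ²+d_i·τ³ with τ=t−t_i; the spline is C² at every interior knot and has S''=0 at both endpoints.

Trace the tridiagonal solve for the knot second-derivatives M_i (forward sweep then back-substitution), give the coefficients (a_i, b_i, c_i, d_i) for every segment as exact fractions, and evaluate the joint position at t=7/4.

  seg 0: a=4 b=-13 c=0 d=4
  seg 1: a=-5 b=-1 c=12 d=-4
S(7/4) = -11/16

Δ: Δ0=-9, Δ1=7
row 1: diag=4, rhs=96; c'=1/4, d'=24
back: M1=24
M: M0=0, M1=24, M2=0
seg 0: a=4, c=M0/2=0, d=(M1−M0)/(6·1)=4, b=Δ0−h0·(2M0+M1)/6=-13
seg 1: a=-5, c=M1/2=12, d=(M2−M1)/(6·1)=-4, b=Δ1−h1·(2M1+M2)/6=-1
t_q=7/4 → seg 1, τ=3/4; S=-5+-1·τ+12·τ²+-4·τ³=-11/16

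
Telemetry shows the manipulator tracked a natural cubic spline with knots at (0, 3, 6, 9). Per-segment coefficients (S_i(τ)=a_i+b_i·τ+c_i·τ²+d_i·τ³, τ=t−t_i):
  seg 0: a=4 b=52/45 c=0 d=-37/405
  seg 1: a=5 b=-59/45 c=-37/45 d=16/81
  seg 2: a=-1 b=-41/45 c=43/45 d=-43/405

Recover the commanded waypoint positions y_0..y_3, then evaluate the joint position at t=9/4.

y_0 = S_0(0) = a_0 = 4
y_1 = S_1(0) = a_1 = 5
y_2 = S_2(0) = a_2 = -1
y_3 = S_2(3) = 2
t_q=9/4 is in segment 0 (τ=9/4); S_0(τ)=1779/320

y_0=4 y_1=5 y_2=-1 y_3=2
S(9/4) = 1779/320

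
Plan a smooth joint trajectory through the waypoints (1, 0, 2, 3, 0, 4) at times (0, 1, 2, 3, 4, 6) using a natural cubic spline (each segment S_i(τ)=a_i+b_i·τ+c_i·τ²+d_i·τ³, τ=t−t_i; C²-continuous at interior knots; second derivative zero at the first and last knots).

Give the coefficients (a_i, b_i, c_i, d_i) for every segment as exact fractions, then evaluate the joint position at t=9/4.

  seg 0: a=1 b=-191/107 c=0 d=84/107
  seg 1: a=0 b=61/107 c=252/107 d=-99/107
  seg 2: a=2 b=268/107 c=-45/107 d=-116/107
  seg 3: a=3 b=-170/107 c=-393/107 d=242/107
  seg 4: a=0 b=-230/107 c=333/107 d=-111/214
S(9/4) = 2211/856

Δ: Δ0=-1, Δ1=2, Δ2=1, Δ3=-3, Δ4=2
row 1: diag=4, rhs=18; c'=1/4, d'=9/2
row 2: denom=4−1·1/4=15/4; d'=(-6−1·9/2)/(15/4)=-14/5
row 3: denom=4−1·4/15=56/15; d'=(-24−1·-14/5)/(56/15)=-159/28
row 4: denom=6−1·15/56=321/56; d'=(30−1·-159/28)/(321/56)=666/107
back: M4=666/107
back: M3=-159/28−15/56·666/107=-786/107
back: M2=-14/5−4/15·-786/107=-90/107
back: M1=9/2−1/4·-90/107=504/107
M: M0=0, M1=504/107, M2=-90/107, M3=-786/107, M4=666/107, M5=0
seg 0: a=1, c=M0/2=0, d=(M1−M0)/(6·1)=84/107, b=Δ0−h0·(2M0+M1)/6=-191/107
seg 1: a=0, c=M1/2=252/107, d=(M2−M1)/(6·1)=-99/107, b=Δ1−h1·(2M1+M2)/6=61/107
seg 2: a=2, c=M2/2=-45/107, d=(M3−M2)/(6·1)=-116/107, b=Δ2−h2·(2M2+M3)/6=268/107
seg 3: a=3, c=M3/2=-393/107, d=(M4−M3)/(6·1)=242/107, b=Δ3−h3·(2M3+M4)/6=-170/107
seg 4: a=0, c=M4/2=333/107, d=(M5−M4)/(6·2)=-111/214, b=Δ4−h4·(2M4+M5)/6=-230/107
t_q=9/4 → seg 2, τ=1/4; S=2+268/107·τ+-45/107·τ²+-116/107·τ³=2211/856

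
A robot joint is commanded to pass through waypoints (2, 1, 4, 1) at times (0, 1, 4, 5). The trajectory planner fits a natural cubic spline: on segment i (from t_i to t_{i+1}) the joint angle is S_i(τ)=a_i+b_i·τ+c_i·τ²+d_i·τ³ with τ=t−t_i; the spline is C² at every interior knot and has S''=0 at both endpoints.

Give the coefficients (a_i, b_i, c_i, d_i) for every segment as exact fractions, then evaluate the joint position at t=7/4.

  seg 0: a=2 b=-83/55 c=0 d=28/55
  seg 1: a=1 b=1/55 c=84/55 d=-2/5
  seg 2: a=4 b=-89/55 c=-114/55 d=38/55
S(7/4) = 2999/1760

Δ: Δ0=-1, Δ1=1, Δ2=-3
row 1: diag=8, rhs=12; c'=3/8, d'=3/2
row 2: denom=8−3·3/8=55/8; d'=(-24−3·3/2)/(55/8)=-228/55
back: M2=-228/55
back: M1=3/2−3/8·-228/55=168/55
M: M0=0, M1=168/55, M2=-228/55, M3=0
seg 0: a=2, c=M0/2=0, d=(M1−M0)/(6·1)=28/55, b=Δ0−h0·(2M0+M1)/6=-83/55
seg 1: a=1, c=M1/2=84/55, d=(M2−M1)/(6·3)=-2/5, b=Δ1−h1·(2M1+M2)/6=1/55
seg 2: a=4, c=M2/2=-114/55, d=(M3−M2)/(6·1)=38/55, b=Δ2−h2·(2M2+M3)/6=-89/55
t_q=7/4 → seg 1, τ=3/4; S=1+1/55·τ+84/55·τ²+-2/5·τ³=2999/1760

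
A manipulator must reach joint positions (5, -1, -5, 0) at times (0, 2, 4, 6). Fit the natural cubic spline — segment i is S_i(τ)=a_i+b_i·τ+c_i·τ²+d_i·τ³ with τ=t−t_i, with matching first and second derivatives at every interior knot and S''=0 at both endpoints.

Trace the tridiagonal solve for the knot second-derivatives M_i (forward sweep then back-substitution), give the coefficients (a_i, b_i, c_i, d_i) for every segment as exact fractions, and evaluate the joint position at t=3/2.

Δ: Δ0=-3, Δ1=-2, Δ2=5/2
row 1: diag=8, rhs=6; c'=1/4, d'=3/4
row 2: denom=8−2·1/4=15/2; d'=(27−2·3/4)/(15/2)=17/5
back: M2=17/5
back: M1=3/4−1/4·17/5=-1/10
M: M0=0, M1=-1/10, M2=17/5, M3=0
seg 0: a=5, c=M0/2=0, d=(M1−M0)/(6·2)=-1/120, b=Δ0−h0·(2M0+M1)/6=-89/30
seg 1: a=-1, c=M1/2=-1/20, d=(M2−M1)/(6·2)=7/24, b=Δ1−h1·(2M1+M2)/6=-46/15
seg 2: a=-5, c=M2/2=17/10, d=(M3−M2)/(6·2)=-17/60, b=Δ2−h2·(2M2+M3)/6=7/30
t_q=3/2 → seg 0, τ=3/2; S=5+-89/30·τ+0·τ²+-1/120·τ³=167/320

  seg 0: a=5 b=-89/30 c=0 d=-1/120
  seg 1: a=-1 b=-46/15 c=-1/20 d=7/24
  seg 2: a=-5 b=7/30 c=17/10 d=-17/60
S(3/2) = 167/320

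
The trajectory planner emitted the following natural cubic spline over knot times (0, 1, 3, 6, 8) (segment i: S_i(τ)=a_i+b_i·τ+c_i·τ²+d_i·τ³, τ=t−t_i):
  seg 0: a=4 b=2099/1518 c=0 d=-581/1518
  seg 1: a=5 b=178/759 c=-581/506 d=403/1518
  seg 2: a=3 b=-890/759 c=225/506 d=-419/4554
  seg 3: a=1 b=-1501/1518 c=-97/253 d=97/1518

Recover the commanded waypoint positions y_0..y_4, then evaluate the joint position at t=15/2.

y_0=4 y_1=5 y_2=3 y_3=1 y_4=-2
S(15/2) = -4575/4048

y_0 = S_0(0) = a_0 = 4
y_1 = S_1(0) = a_1 = 5
y_2 = S_2(0) = a_2 = 3
y_3 = S_3(0) = a_3 = 1
y_4 = S_3(2) = -2
t_q=15/2 is in segment 3 (τ=3/2); S_3(τ)=-4575/4048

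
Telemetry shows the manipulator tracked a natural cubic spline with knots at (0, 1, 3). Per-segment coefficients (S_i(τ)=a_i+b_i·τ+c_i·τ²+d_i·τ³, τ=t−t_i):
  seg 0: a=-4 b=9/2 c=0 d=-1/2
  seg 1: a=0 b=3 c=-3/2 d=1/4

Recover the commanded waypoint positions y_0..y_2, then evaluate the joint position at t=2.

y_0=-4 y_1=0 y_2=2
S(2) = 7/4

y_0 = S_0(0) = a_0 = -4
y_1 = S_1(0) = a_1 = 0
y_2 = S_1(2) = 2
t_q=2 is in segment 1 (τ=1); S_1(τ)=7/4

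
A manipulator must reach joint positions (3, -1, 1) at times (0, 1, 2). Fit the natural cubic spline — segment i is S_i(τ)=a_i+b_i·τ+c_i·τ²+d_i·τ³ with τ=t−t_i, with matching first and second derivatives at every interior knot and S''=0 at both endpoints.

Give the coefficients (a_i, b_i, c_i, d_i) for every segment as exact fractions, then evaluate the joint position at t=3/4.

Δ: Δ0=-4, Δ1=2
row 1: diag=4, rhs=36; c'=1/4, d'=9
back: M1=9
M: M0=0, M1=9, M2=0
seg 0: a=3, c=M0/2=0, d=(M1−M0)/(6·1)=3/2, b=Δ0−h0·(2M0+M1)/6=-11/2
seg 1: a=-1, c=M1/2=9/2, d=(M2−M1)/(6·1)=-3/2, b=Δ1−h1·(2M1+M2)/6=-1
t_q=3/4 → seg 0, τ=3/4; S=3+-11/2·τ+0·τ²+3/2·τ³=-63/128

  seg 0: a=3 b=-11/2 c=0 d=3/2
  seg 1: a=-1 b=-1 c=9/2 d=-3/2
S(3/4) = -63/128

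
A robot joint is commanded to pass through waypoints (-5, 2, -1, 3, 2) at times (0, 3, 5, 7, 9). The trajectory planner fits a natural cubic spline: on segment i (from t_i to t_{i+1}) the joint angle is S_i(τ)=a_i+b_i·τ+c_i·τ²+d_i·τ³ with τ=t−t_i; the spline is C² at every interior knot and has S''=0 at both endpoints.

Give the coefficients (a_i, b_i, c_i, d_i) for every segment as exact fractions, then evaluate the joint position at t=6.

  seg 0: a=-5 b=830/213 c=0 d=-37/213
  seg 1: a=2 b=-169/213 c=-111/71 d=1031/1704
  seg 2: a=-1 b=91/426 c=587/284 d=-125/213
  seg 3: a=3 b=613/426 c=-413/284 d=413/1704
S(6) = 197/284

Δ: Δ0=7/3, Δ1=-3/2, Δ2=2, Δ3=-1/2
row 1: diag=10, rhs=-23; c'=1/5, d'=-23/10
row 2: denom=8−2·1/5=38/5; d'=(21−2·-23/10)/(38/5)=64/19
row 3: denom=8−2·5/19=142/19; d'=(-15−2·64/19)/(142/19)=-413/142
back: M3=-413/142
back: M2=64/19−5/19·-413/142=587/142
back: M1=-23/10−1/5·587/142=-222/71
M: M0=0, M1=-222/71, M2=587/142, M3=-413/142, M4=0
seg 0: a=-5, c=M0/2=0, d=(M1−M0)/(6·3)=-37/213, b=Δ0−h0·(2M0+M1)/6=830/213
seg 1: a=2, c=M1/2=-111/71, d=(M2−M1)/(6·2)=1031/1704, b=Δ1−h1·(2M1+M2)/6=-169/213
seg 2: a=-1, c=M2/2=587/284, d=(M3−M2)/(6·2)=-125/213, b=Δ2−h2·(2M2+M3)/6=91/426
seg 3: a=3, c=M3/2=-413/284, d=(M4−M3)/(6·2)=413/1704, b=Δ3−h3·(2M3+M4)/6=613/426
t_q=6 → seg 2, τ=1; S=-1+91/426·τ+587/284·τ²+-125/213·τ³=197/284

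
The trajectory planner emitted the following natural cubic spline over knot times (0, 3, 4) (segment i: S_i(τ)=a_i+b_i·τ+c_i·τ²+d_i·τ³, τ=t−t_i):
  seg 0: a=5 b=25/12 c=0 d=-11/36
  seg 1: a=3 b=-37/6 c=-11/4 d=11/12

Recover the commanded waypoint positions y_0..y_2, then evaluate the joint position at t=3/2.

y_0=5 y_1=3 y_2=-5
S(3/2) = 227/32

y_0 = S_0(0) = a_0 = 5
y_1 = S_1(0) = a_1 = 3
y_2 = S_1(1) = -5
t_q=3/2 is in segment 0 (τ=3/2); S_0(τ)=227/32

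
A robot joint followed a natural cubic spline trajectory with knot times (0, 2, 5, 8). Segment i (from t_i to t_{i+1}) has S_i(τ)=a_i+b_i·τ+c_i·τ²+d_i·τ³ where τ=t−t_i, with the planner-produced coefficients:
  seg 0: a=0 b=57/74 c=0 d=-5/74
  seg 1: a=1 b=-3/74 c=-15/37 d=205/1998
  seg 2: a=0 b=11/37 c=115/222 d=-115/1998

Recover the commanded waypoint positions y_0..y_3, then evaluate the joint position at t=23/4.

y_0=0 y_1=1 y_2=0 y_3=4
S(23/4) = 2321/4736

y_0 = S_0(0) = a_0 = 0
y_1 = S_1(0) = a_1 = 1
y_2 = S_2(0) = a_2 = 0
y_3 = S_2(3) = 4
t_q=23/4 is in segment 2 (τ=3/4); S_2(τ)=2321/4736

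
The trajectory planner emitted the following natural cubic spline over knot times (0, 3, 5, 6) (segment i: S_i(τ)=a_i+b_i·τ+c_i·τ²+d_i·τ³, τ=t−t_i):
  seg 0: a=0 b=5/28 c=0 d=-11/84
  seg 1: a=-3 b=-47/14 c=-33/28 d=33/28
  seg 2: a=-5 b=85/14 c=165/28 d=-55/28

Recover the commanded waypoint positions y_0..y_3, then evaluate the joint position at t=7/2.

y_0=0 y_1=-3 y_2=-5 y_3=5
S(7/2) = -1081/224

y_0 = S_0(0) = a_0 = 0
y_1 = S_1(0) = a_1 = -3
y_2 = S_2(0) = a_2 = -5
y_3 = S_2(1) = 5
t_q=7/2 is in segment 1 (τ=1/2); S_1(τ)=-1081/224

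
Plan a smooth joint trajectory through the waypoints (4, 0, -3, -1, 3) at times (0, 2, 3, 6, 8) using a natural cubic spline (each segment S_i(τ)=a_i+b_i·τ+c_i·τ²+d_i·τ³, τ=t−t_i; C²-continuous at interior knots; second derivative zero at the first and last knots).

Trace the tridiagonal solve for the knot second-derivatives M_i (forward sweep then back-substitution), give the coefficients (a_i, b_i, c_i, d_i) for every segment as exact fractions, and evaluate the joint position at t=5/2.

Δ: Δ0=-2, Δ1=-3, Δ2=2/3, Δ3=2
row 1: diag=6, rhs=-6; c'=1/6, d'=-1
row 2: denom=8−1·1/6=47/6; d'=(22−1·-1)/(47/6)=138/47
row 3: denom=10−3·18/47=416/47; d'=(8−3·138/47)/(416/47)=-19/208
back: M3=-19/208
back: M2=138/47−18/47·-19/208=309/104
back: M1=-1−1/6·309/104=-311/208
M: M0=0, M1=-311/208, M2=309/104, M3=-19/208, M4=0
seg 0: a=4, c=M0/2=0, d=(M1−M0)/(6·2)=-311/2496, b=Δ0−h0·(2M0+M1)/6=-937/624
seg 1: a=0, c=M1/2=-311/416, d=(M2−M1)/(6·1)=929/1248, b=Δ1−h1·(2M1+M2)/6=-935/312
seg 2: a=-3, c=M2/2=309/208, d=(M3−M2)/(6·3)=-49/288, b=Δ2−h2·(2M2+M3)/6=-2819/1248
seg 3: a=-1, c=M3/2=-19/416, d=(M4−M3)/(6·2)=19/2496, b=Δ3−h3·(2M3+M4)/6=643/312
t_q=5/2 → seg 1, τ=1/2; S=0+-935/312·τ+-311/416·τ²+929/1248·τ³=-5299/3328

  seg 0: a=4 b=-937/624 c=0 d=-311/2496
  seg 1: a=0 b=-935/312 c=-311/416 d=929/1248
  seg 2: a=-3 b=-2819/1248 c=309/208 d=-49/288
  seg 3: a=-1 b=643/312 c=-19/416 d=19/2496
S(5/2) = -5299/3328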